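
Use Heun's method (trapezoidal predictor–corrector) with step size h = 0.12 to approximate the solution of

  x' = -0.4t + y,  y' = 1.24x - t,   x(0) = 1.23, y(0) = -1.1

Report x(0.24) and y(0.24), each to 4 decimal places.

Heun on (x,y): k1 = f(t_n, state_n); k2 = f(t_n + h, state_n + h·k1); state_{n+1} = state_n + (h/2)·(k1 + k2).
0.000000: (1.230000, -1.100000)
  k1 = (-1.100000, 1.525200)
  predictor → (1.098000, -0.916976)
  k2 = (-0.964976, 1.241520)
  → (1.106101, -0.933997)
0.120000: (1.106101, -0.933997)
  k1 = (-0.981997, 1.251566)
  predictor → (0.988262, -0.783809)
  k2 = (-0.879809, 0.985445)
  → (0.994393, -0.799776)
(x(0.24), y(0.24)) ≈ (0.9944, -0.7998)

0.9944, -0.7998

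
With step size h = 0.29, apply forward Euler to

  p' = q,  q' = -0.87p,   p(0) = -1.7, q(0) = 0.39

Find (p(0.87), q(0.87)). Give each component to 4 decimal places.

-0.9958, 1.5597

Euler on (p,q): p_{n+1} = p_n + h·p', q_{n+1} = q_n + h·q'.
0.000000: (-1.700000, 0.390000); f=(0.390000, 1.479000) → (-1.586900, 0.818910)
0.290000: (-1.586900, 0.818910); f=(0.818910, 1.380603) → (-1.349416, 1.219285)
0.580000: (-1.349416, 1.219285); f=(1.219285, 1.173992) → (-0.995823, 1.559743)
(p(0.87), q(0.87)) ≈ (-0.9958, 1.5597)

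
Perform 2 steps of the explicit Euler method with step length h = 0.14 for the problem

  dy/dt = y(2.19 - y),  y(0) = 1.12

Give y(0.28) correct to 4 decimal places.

1.4504

Euler: y_{n+1} = y_n + h·f(t_n, y_n).
t=0.000000, y=1.120000: f=1.198400 → y ← 1.120000 + 0.14·1.198400 = 1.287776
t=0.140000, y=1.287776: f=1.161862 → y ← 1.287776 + 0.14·1.161862 = 1.450437
y(0.28) ≈ 1.4504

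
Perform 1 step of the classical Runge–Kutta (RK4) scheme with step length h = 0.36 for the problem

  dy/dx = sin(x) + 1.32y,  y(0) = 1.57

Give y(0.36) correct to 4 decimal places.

2.6003

RK4: k1 = f(x_n, y_n); k2 = f(x_n + h/2, y_n + (h/2)·k1); k3 = f(x_n + h/2, y_n + (h/2)·k2); k4 = f(x_n + h, y_n + h·k3); y_{n+1} = y_n + (h/6)·(k1 + 2k2 + 2k3 + k4).
x=0.000000, y=1.570000:
  k1 = f(0.000000, 1.570000) = 2.072400
  k2 = f(0.180000, 1.943032) = 2.743832
  k3 = f(0.180000, 2.063890) = 2.903364
  k4 = f(0.360000, 2.615211) = 3.804353
  y ← 1.570000 + (0.36/6)·(k1 + 2k2 + 2k3 + k4) = 2.600269
y(0.36) ≈ 2.6003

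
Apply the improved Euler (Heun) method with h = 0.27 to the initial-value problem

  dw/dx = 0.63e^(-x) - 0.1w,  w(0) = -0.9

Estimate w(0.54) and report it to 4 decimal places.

-0.5962

Heun: k1 = f(x_n, w_n); k2 = f(x_n + h, w_n + h·k1); w_{n+1} = w_n + (h/2)·(k1 + k2).
x=0.000000, w=-0.900000:
  k1 = f(0.000000, -0.900000) = 0.720000
  k2 = f(0.270000, -0.705600) = 0.551489
  w ← -0.900000 + (0.27/2)·(0.720000 + 0.551489) = -0.728349
x=0.270000, w=-0.728349:
  k1 = f(0.270000, -0.728349) = 0.553764
  k2 = f(0.540000, -0.578833) = 0.425015
  w ← -0.728349 + (0.27/2)·(0.553764 + 0.425015) = -0.596214
w(0.54) ≈ -0.5962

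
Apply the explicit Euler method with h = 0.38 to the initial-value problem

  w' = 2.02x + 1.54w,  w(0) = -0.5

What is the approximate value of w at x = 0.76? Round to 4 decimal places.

-0.9647

Euler: w_{n+1} = w_n + h·f(x_n, w_n).
x=0.000000, w=-0.500000: f=-0.770000 → w ← -0.500000 + 0.38·(-0.770000) = -0.792600
x=0.380000, w=-0.792600: f=-0.453004 → w ← -0.792600 + 0.38·(-0.453004) = -0.964742
w(0.76) ≈ -0.9647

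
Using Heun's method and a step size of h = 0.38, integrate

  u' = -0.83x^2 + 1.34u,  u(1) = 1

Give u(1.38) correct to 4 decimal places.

Heun: k1 = f(x_n, u_n); k2 = f(x_n + h, u_n + h·k1); u_{n+1} = u_n + (h/2)·(k1 + k2).
x=1.000000, u=1.000000:
  k1 = f(1.000000, 1.000000) = 0.510000
  k2 = f(1.380000, 1.193800) = 0.019040
  u ← 1.000000 + (0.38/2)·(0.510000 + 0.019040) = 1.100518
u(1.38) ≈ 1.1005

1.1005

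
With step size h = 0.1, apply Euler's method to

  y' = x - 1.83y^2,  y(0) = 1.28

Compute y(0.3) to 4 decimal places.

Euler: y_{n+1} = y_n + h·f(x_n, y_n).
x=0.000000, y=1.280000: f=-2.998272 → y ← 1.280000 + 0.1·(-2.998272) = 0.980173
x=0.100000, y=0.980173: f=-1.658152 → y ← 0.980173 + 0.1·(-1.658152) = 0.814358
x=0.200000, y=0.814358: f=-1.013616 → y ← 0.814358 + 0.1·(-1.013616) = 0.712996
y(0.3) ≈ 0.7130

0.7130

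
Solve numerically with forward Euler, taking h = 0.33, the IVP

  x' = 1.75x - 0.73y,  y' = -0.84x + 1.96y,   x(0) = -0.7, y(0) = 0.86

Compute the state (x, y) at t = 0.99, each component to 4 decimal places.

-4.6018, 5.6467

Euler on (x,y): x_{n+1} = x_n + h·x', y_{n+1} = y_n + h·y'.
0.000000: (-0.700000, 0.860000); f=(-1.852800, 2.273600) → (-1.311424, 1.610288)
0.330000: (-1.311424, 1.610288); f=(-3.470502, 4.257761) → (-2.456690, 3.015349)
0.660000: (-2.456690, 3.015349); f=(-6.500412, 7.973703) → (-4.601826, 5.646671)
(x(0.99), y(0.99)) ≈ (-4.6018, 5.6467)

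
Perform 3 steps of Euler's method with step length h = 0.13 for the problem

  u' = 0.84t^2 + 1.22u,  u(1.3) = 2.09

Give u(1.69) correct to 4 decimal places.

Euler: u_{n+1} = u_n + h·f(t_n, u_n).
t=1.300000, u=2.090000: f=3.969400 → u ← 2.090000 + 0.13·3.969400 = 2.606022
t=1.430000, u=2.606022: f=4.897063 → u ← 2.606022 + 0.13·4.897063 = 3.242640
t=1.560000, u=3.242640: f=6.000245 → u ← 3.242640 + 0.13·6.000245 = 4.022672
u(1.69) ≈ 4.0227

4.0227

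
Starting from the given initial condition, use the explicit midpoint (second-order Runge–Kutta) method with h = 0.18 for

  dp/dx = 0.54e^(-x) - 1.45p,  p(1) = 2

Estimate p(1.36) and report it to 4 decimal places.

1.2403

Midpoint: k1 = f(x_n, p_n); k2 = f(x_n + h/2, p_n + (h/2)·k1); p_{n+1} = p_n + h·k2.
x=1.000000, p=2.000000:
  k1 = f(1.000000, 2.000000) = -2.701345
  k2 = f(1.090000, 1.756879) = -2.365918
  p ← 2.000000 + 0.18·(-2.365918) = 1.574135
x=1.180000, p=1.574135:
  k1 = f(1.180000, 1.574135) = -2.116565
  k2 = f(1.270000, 1.383644) = -1.854635
  p ← 1.574135 + 0.18·(-1.854635) = 1.240301
p(1.36) ≈ 1.2403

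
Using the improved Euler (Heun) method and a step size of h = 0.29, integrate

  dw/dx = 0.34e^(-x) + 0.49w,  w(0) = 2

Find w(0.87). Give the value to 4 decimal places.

3.3155

Heun: k1 = f(x_n, w_n); k2 = f(x_n + h, w_n + h·k1); w_{n+1} = w_n + (h/2)·(k1 + k2).
x=0.000000, w=2.000000:
  k1 = f(0.000000, 2.000000) = 1.320000
  k2 = f(0.290000, 2.382800) = 1.421982
  w ← 2.000000 + (0.29/2)·(1.320000 + 1.421982) = 2.397587
x=0.290000, w=2.397587:
  k1 = f(0.290000, 2.397587) = 1.429227
  k2 = f(0.580000, 2.812063) = 1.568276
  w ← 2.397587 + (0.29/2)·(1.429227 + 1.568276) = 2.832225
x=0.580000, w=2.832225:
  k1 = f(0.580000, 2.832225) = 1.578156
  k2 = f(0.870000, 3.289891) = 1.754490
  w ← 2.832225 + (0.29/2)·(1.578156 + 1.754490) = 3.315459
w(0.87) ≈ 3.3155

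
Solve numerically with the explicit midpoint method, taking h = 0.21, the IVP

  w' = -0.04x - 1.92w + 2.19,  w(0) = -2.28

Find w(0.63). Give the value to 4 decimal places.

0.0685

Midpoint: k1 = f(x_n, w_n); k2 = f(x_n + h/2, w_n + (h/2)·k1); w_{n+1} = w_n + h·k2.
x=0.000000, w=-2.280000:
  k1 = f(0.000000, -2.280000) = 6.567600
  k2 = f(0.105000, -1.590402) = 5.239372
  w ← -2.280000 + 0.21·5.239372 = -1.179732
x=0.210000, w=-1.179732:
  k1 = f(0.210000, -1.179732) = 4.446685
  k2 = f(0.315000, -0.712830) = 3.546034
  w ← -1.179732 + 0.21·3.546034 = -0.435065
x=0.420000, w=-0.435065:
  k1 = f(0.420000, -0.435065) = 3.008525
  k2 = f(0.525000, -0.119170) = 2.397806
  w ← -0.435065 + 0.21·2.397806 = 0.068474
w(0.63) ≈ 0.0685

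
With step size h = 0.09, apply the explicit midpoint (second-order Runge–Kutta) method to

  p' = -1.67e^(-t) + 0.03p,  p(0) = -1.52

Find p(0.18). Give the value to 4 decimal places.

-1.8040

Midpoint: k1 = f(t_n, p_n); k2 = f(t_n + h/2, p_n + (h/2)·k1); p_{n+1} = p_n + h·k2.
t=0.000000, p=-1.520000:
  k1 = f(0.000000, -1.520000) = -1.715600
  k2 = f(0.045000, -1.597202) = -1.644432
  p ← -1.520000 + 0.09·(-1.644432) = -1.667999
t=0.090000, p=-1.667999:
  k1 = f(0.090000, -1.667999) = -1.576305
  k2 = f(0.135000, -1.738933) = -1.511274
  p ← -1.667999 + 0.09·(-1.511274) = -1.804013
p(0.18) ≈ -1.8040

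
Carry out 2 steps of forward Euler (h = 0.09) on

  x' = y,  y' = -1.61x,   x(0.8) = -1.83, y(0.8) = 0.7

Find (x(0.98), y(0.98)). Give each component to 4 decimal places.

Euler on (x,y): x_{n+1} = x_n + h·x', y_{n+1} = y_n + h·y'.
0.800000: (-1.830000, 0.700000); f=(0.700000, 2.946300) → (-1.767000, 0.965167)
0.890000: (-1.767000, 0.965167); f=(0.965167, 2.844870) → (-1.680135, 1.221205)
(x(0.98), y(0.98)) ≈ (-1.6801, 1.2212)

-1.6801, 1.2212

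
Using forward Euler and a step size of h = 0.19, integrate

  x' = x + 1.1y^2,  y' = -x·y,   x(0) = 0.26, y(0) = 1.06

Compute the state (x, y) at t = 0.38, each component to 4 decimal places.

Euler on (x,y): x_{n+1} = x_n + h·x', y_{n+1} = y_n + h·y'.
0.000000: (0.260000, 1.060000); f=(1.495960, -0.275600) → (0.544232, 1.007636)
0.190000: (0.544232, 1.007636); f=(1.661096, -0.548388) → (0.859841, 0.903442)
(x(0.38), y(0.38)) ≈ (0.8598, 0.9034)

0.8598, 0.9034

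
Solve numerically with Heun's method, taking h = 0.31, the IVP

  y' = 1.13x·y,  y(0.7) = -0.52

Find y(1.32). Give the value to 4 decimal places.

-1.0404

Heun: k1 = f(x_n, y_n); k2 = f(x_n + h, y_n + h·k1); y_{n+1} = y_n + (h/2)·(k1 + k2).
x=0.700000, y=-0.520000:
  k1 = f(0.700000, -0.520000) = -0.411320
  k2 = f(1.010000, -0.647509) = -0.739002
  y ← -0.520000 + (0.31/2)·(-0.411320 + (-0.739002)) = -0.698300
x=1.010000, y=-0.698300:
  k1 = f(1.010000, -0.698300) = -0.796970
  k2 = f(1.320000, -0.945361) = -1.410100
  y ← -0.698300 + (0.31/2)·(-0.796970 + (-1.410100)) = -1.040396
y(1.32) ≈ -1.0404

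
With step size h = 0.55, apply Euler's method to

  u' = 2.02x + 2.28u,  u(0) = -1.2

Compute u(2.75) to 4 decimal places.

Euler: u_{n+1} = u_n + h·f(x_n, u_n).
x=0.000000, u=-1.200000: f=-2.736000 → u ← -1.200000 + 0.55·(-2.736000) = -2.704800
x=0.550000, u=-2.704800: f=-5.055944 → u ← -2.704800 + 0.55·(-5.055944) = -5.485569
x=1.100000, u=-5.485569: f=-10.285098 → u ← -5.485569 + 0.55·(-10.285098) = -11.142373
x=1.650000, u=-11.142373: f=-22.071610 → u ← -11.142373 + 0.55·(-22.071610) = -23.281759
x=2.200000, u=-23.281759: f=-48.638410 → u ← -23.281759 + 0.55·(-48.638410) = -50.032884
u(2.75) ≈ -50.0329

-50.0329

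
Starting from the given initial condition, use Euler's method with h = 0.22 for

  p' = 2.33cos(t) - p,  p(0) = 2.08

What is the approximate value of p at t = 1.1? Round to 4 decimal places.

1.9523

Euler: p_{n+1} = p_n + h·f(t_n, p_n).
t=0.000000, p=2.080000: f=0.250000 → p ← 2.080000 + 0.22·0.250000 = 2.135000
t=0.220000, p=2.135000: f=0.138841 → p ← 2.135000 + 0.22·0.138841 = 2.165545
t=0.440000, p=2.165545: f=-0.057474 → p ← 2.165545 + 0.22·(-0.057474) = 2.152901
t=0.660000, p=2.152901: f=-0.312219 → p ← 2.152901 + 0.22·(-0.312219) = 2.084213
t=0.880000, p=2.084213: f=-0.599650 → p ← 2.084213 + 0.22·(-0.599650) = 1.952290
p(1.1) ≈ 1.9523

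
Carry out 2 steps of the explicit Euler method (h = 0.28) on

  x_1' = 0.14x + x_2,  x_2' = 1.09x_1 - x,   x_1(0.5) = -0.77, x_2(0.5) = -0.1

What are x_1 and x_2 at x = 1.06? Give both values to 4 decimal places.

Euler on (x_1,x_2): x_1_{n+1} = x_1_n + h·x_1', x_2_{n+1} = x_2_n + h·x_2'.
0.500000: (-0.770000, -0.100000); f=(-0.030000, -1.339300) → (-0.778400, -0.475004)
0.780000: (-0.778400, -0.475004); f=(-0.365804, -1.628456) → (-0.880825, -0.930972)
(x_1(1.06), x_2(1.06)) ≈ (-0.8808, -0.9310)

-0.8808, -0.9310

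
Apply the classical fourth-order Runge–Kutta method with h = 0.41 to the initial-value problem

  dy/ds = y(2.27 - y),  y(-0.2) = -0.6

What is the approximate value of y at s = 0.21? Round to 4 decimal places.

-2.4744

RK4: k1 = f(s_n, y_n); k2 = f(s_n + h/2, y_n + (h/2)·k1); k3 = f(s_n + h/2, y_n + (h/2)·k2); k4 = f(s_n + h, y_n + h·k3); y_{n+1} = y_n + (h/6)·(k1 + 2k2 + 2k3 + k4).
s=-0.200000, y=-0.600000:
  k1 = f(-0.200000, -0.600000) = -1.722000
  k2 = f(0.005000, -0.953010) = -3.071561
  k3 = f(0.005000, -1.229670) = -4.303439
  k4 = f(0.210000, -2.364410) = -10.957645
  y ← -0.600000 + (0.41/6)·(k1 + 2k2 + 2k3 + k4) = -2.474359
y(0.21) ≈ -2.4744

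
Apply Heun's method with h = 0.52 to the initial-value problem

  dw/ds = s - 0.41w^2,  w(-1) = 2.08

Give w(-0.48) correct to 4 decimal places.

1.1907

Heun: k1 = f(s_n, w_n); k2 = f(s_n + h, w_n + h·k1); w_{n+1} = w_n + (h/2)·(k1 + k2).
s=-1.000000, w=2.080000:
  k1 = f(-1.000000, 2.080000) = -2.773824
  k2 = f(-0.480000, 0.637612) = -0.646685
  w ← 2.080000 + (0.52/2)·(-2.773824 + (-0.646685)) = 1.190668
w(-0.48) ≈ 1.1907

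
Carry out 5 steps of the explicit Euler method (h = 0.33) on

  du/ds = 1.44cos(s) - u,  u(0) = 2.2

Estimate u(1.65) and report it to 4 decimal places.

Euler: u_{n+1} = u_n + h·f(s_n, u_n).
s=0.000000, u=2.200000: f=-0.760000 → u ← 2.200000 + 0.33·(-0.760000) = 1.949200
s=0.330000, u=1.949200: f=-0.586899 → u ← 1.949200 + 0.33·(-0.586899) = 1.755523
s=0.660000, u=1.755523: f=-0.617935 → u ← 1.755523 + 0.33·(-0.617935) = 1.551605
s=0.990000, u=1.551605: f=-0.761492 → u ← 1.551605 + 0.33·(-0.761492) = 1.300313
s=1.320000, u=1.300313: f=-0.942940 → u ← 1.300313 + 0.33·(-0.942940) = 0.989143
u(1.65) ≈ 0.9891

0.9891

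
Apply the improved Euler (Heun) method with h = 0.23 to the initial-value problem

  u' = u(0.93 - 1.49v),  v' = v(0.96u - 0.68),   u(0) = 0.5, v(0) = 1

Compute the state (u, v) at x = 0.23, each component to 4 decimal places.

Heun on (u,v): k1 = f(x_n, state_n); k2 = f(x_n + h, state_n + h·k1); state_{n+1} = state_n + (h/2)·(k1 + k2).
0.000000: (0.500000, 1.000000)
  k1 = (-0.280000, -0.200000)
  predictor → (0.435600, 0.954000)
  k2 = (-0.214080, -0.249780)
  → (0.443181, 0.948275)
(u(0.23), v(0.23)) ≈ (0.4432, 0.9483)

0.4432, 0.9483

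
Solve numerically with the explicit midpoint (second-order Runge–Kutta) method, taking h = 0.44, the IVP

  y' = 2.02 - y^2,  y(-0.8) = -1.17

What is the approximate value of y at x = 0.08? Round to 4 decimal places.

Midpoint: k1 = f(x_n, y_n); k2 = f(x_n + h/2, y_n + (h/2)·k1); y_{n+1} = y_n + h·k2.
x=-0.800000, y=-1.170000:
  k1 = f(-0.800000, -1.170000) = 0.651100
  k2 = f(-0.580000, -1.026758) = 0.965768
  y ← -1.170000 + 0.44·0.965768 = -0.745062
x=-0.360000, y=-0.745062:
  k1 = f(-0.360000, -0.745062) = 1.464883
  k2 = f(-0.140000, -0.422788) = 1.841250
  y ← -0.745062 + 0.44·1.841250 = 0.065088
y(0.08) ≈ 0.0651

0.0651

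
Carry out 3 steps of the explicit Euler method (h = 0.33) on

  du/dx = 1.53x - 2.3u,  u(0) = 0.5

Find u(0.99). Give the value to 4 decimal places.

0.3804

Euler: u_{n+1} = u_n + h·f(x_n, u_n).
x=0.000000, u=0.500000: f=-1.150000 → u ← 0.500000 + 0.33·(-1.150000) = 0.120500
x=0.330000, u=0.120500: f=0.227750 → u ← 0.120500 + 0.33·0.227750 = 0.195658
x=0.660000, u=0.195658: f=0.559788 → u ← 0.195658 + 0.33·0.559788 = 0.380387
u(0.99) ≈ 0.3804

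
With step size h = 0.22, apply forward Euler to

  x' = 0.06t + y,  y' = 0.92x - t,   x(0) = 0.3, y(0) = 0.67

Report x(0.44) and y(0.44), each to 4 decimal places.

0.6111, 0.7729

Euler on (x,y): x_{n+1} = x_n + h·x', y_{n+1} = y_n + h·y'.
0.000000: (0.300000, 0.670000); f=(0.670000, 0.276000) → (0.447400, 0.730720)
0.220000: (0.447400, 0.730720); f=(0.743920, 0.191608) → (0.611062, 0.772874)
(x(0.44), y(0.44)) ≈ (0.6111, 0.7729)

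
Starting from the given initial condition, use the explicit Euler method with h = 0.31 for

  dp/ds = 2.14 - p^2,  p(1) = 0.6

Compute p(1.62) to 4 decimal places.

1.4039

Euler: p_{n+1} = p_n + h·f(s_n, p_n).
s=1.000000, p=0.600000: f=1.780000 → p ← 0.600000 + 0.31·1.780000 = 1.151800
s=1.310000, p=1.151800: f=0.813357 → p ← 1.151800 + 0.31·0.813357 = 1.403941
p(1.62) ≈ 1.4039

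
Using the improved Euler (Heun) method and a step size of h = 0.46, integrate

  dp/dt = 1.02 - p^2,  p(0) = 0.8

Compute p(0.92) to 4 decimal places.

Heun: k1 = f(t_n, p_n); k2 = f(t_n + h, p_n + h·k1); p_{n+1} = p_n + (h/2)·(k1 + k2).
t=0.000000, p=0.800000:
  k1 = f(0.000000, 0.800000) = 0.380000
  k2 = f(0.460000, 0.974800) = 0.069765
  p ← 0.800000 + (0.46/2)·(0.380000 + 0.069765) = 0.903446
t=0.460000, p=0.903446:
  k1 = f(0.460000, 0.903446) = 0.203785
  k2 = f(0.920000, 0.997187) = 0.025618
  p ← 0.903446 + (0.46/2)·(0.203785 + 0.025618) = 0.956209
p(0.92) ≈ 0.9562

0.9562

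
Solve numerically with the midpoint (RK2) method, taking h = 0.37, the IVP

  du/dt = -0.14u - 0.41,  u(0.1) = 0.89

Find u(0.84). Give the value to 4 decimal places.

0.5144

Midpoint: k1 = f(t_n, u_n); k2 = f(t_n + h/2, u_n + (h/2)·k1); u_{n+1} = u_n + h·k2.
t=0.100000, u=0.890000:
  k1 = f(0.100000, 0.890000) = -0.534600
  k2 = f(0.285000, 0.791099) = -0.520754
  u ← 0.890000 + 0.37·(-0.520754) = 0.697321
t=0.470000, u=0.697321:
  k1 = f(0.470000, 0.697321) = -0.507625
  k2 = f(0.655000, 0.603410) = -0.494477
  u ← 0.697321 + 0.37·(-0.494477) = 0.514364
u(0.84) ≈ 0.5144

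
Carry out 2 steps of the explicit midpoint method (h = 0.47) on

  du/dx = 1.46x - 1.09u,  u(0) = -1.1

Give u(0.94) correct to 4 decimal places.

Midpoint: k1 = f(x_n, u_n); k2 = f(x_n + h/2, u_n + (h/2)·k1); u_{n+1} = u_n + h·k2.
x=0.000000, u=-1.100000:
  k1 = f(0.000000, -1.100000) = 1.199000
  k2 = f(0.235000, -0.818235) = 1.234976
  u ← -1.100000 + 0.47·1.234976 = -0.519561
x=0.470000, u=-0.519561:
  k1 = f(0.470000, -0.519561) = 1.252522
  k2 = f(0.705000, -0.225219) = 1.274788
  u ← -0.519561 + 0.47·1.274788 = 0.079589
u(0.94) ≈ 0.0796

0.0796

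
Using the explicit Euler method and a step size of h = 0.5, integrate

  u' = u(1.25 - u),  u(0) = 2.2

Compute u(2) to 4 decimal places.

1.2439

Euler: u_{n+1} = u_n + h·f(x_n, u_n).
x=0.000000, u=2.200000: f=-2.090000 → u ← 2.200000 + 0.5·(-2.090000) = 1.155000
x=0.500000, u=1.155000: f=0.109725 → u ← 1.155000 + 0.5·0.109725 = 1.209862
x=1.000000, u=1.209862: f=0.048561 → u ← 1.209862 + 0.5·0.048561 = 1.234143
x=1.500000, u=1.234143: f=0.019570 → u ← 1.234143 + 0.5·0.019570 = 1.243928
u(2) ≈ 1.2439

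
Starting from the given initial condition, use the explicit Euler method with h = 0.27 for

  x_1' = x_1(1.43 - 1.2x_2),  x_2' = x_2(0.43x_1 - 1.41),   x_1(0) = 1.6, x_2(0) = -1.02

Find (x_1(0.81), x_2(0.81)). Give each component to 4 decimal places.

7.4223, -0.8830

Euler on (x_1,x_2): x_1_{n+1} = x_1_n + h·x_1', x_2_{n+1} = x_2_n + h·x_2'.
0.000000: (1.600000, -1.020000); f=(4.246400, 0.736440) → (2.746528, -0.821161)
0.270000: (2.746528, -0.821161); f=(6.633946, 0.188040) → (4.537693, -0.770390)
0.540000: (4.537693, -0.770390); f=(10.683856, -0.416942) → (7.422334, -0.882965)
(x_1(0.81), x_2(0.81)) ≈ (7.4223, -0.8830)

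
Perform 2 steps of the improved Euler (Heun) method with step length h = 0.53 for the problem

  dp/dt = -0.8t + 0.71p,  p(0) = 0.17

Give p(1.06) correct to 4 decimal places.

-0.1860

Heun: k1 = f(t_n, p_n); k2 = f(t_n + h, p_n + h·k1); p_{n+1} = p_n + (h/2)·(k1 + k2).
t=0.000000, p=0.170000:
  k1 = f(0.000000, 0.170000) = 0.120700
  k2 = f(0.530000, 0.233971) = -0.257881
  p ← 0.170000 + (0.53/2)·(0.120700 + (-0.257881)) = 0.133647
t=0.530000, p=0.133647:
  k1 = f(0.530000, 0.133647) = -0.329111
  k2 = f(1.060000, -0.040781) = -0.876955
  p ← 0.133647 + (0.53/2)·(-0.329111 + (-0.876955)) = -0.185960
p(1.06) ≈ -0.1860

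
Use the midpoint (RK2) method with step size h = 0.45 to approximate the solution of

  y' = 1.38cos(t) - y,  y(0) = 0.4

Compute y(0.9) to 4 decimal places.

Midpoint: k1 = f(t_n, y_n); k2 = f(t_n + h/2, y_n + (h/2)·k1); y_{n+1} = y_n + h·k2.
t=0.000000, y=0.400000:
  k1 = f(0.000000, 0.400000) = 0.980000
  k2 = f(0.225000, 0.620500) = 0.724716
  y ← 0.400000 + 0.45·0.724716 = 0.726122
t=0.450000, y=0.726122:
  k1 = f(0.450000, 0.726122) = 0.516495
  k2 = f(0.675000, 0.842333) = 0.235042
  y ← 0.726122 + 0.45·0.235042 = 0.831891
y(0.9) ≈ 0.8319

0.8319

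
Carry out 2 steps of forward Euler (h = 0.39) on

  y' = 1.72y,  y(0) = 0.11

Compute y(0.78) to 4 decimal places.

Euler: y_{n+1} = y_n + h·f(t_n, y_n).
t=0.000000, y=0.110000: f=0.189200 → y ← 0.110000 + 0.39·0.189200 = 0.183788
t=0.390000, y=0.183788: f=0.316115 → y ← 0.183788 + 0.39·0.316115 = 0.307073
y(0.78) ≈ 0.3071

0.3071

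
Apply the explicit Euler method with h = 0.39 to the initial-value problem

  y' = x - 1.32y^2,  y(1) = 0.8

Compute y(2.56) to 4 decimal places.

Euler: y_{n+1} = y_n + h·f(x_n, y_n).
x=1.000000, y=0.800000: f=0.155200 → y ← 0.800000 + 0.39·0.155200 = 0.860528
x=1.390000, y=0.860528: f=0.412529 → y ← 0.860528 + 0.39·0.412529 = 1.021414
x=1.780000, y=1.021414: f=0.402861 → y ← 1.021414 + 0.39·0.402861 = 1.178530
x=2.170000, y=1.178530: f=0.336608 → y ← 1.178530 + 0.39·0.336608 = 1.309807
y(2.56) ≈ 1.3098

1.3098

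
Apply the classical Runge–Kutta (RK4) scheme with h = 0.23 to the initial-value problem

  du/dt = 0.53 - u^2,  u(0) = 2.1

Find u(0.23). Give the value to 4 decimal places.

RK4: k1 = f(t_n, u_n); k2 = f(t_n + h/2, u_n + (h/2)·k1); k3 = f(t_n + h/2, u_n + (h/2)·k2); k4 = f(t_n + h, u_n + h·k3); u_{n+1} = u_n + (h/6)·(k1 + 2k2 + 2k3 + k4).
t=0.000000, u=2.100000:
  k1 = f(0.000000, 2.100000) = -3.880000
  k2 = f(0.115000, 1.653800) = -2.205054
  k3 = f(0.115000, 1.846419) = -2.879262
  k4 = f(0.230000, 1.437770) = -1.537182
  u ← 2.100000 + (0.23/6)·(k1 + 2k2 + 2k3 + k4) = 1.502544
u(0.23) ≈ 1.5025

1.5025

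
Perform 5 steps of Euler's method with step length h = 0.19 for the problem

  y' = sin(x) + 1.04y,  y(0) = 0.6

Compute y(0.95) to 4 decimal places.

1.8945

Euler: y_{n+1} = y_n + h·f(x_n, y_n).
x=0.000000, y=0.600000: f=0.624000 → y ← 0.600000 + 0.19·0.624000 = 0.718560
x=0.190000, y=0.718560: f=0.936161 → y ← 0.718560 + 0.19·0.936161 = 0.896431
x=0.380000, y=0.896431: f=1.303208 → y ← 0.896431 + 0.19·1.303208 = 1.144040
x=0.570000, y=1.144040: f=1.729434 → y ← 1.144040 + 0.19·1.729434 = 1.472633
x=0.760000, y=1.472633: f=2.220459 → y ← 1.472633 + 0.19·2.220459 = 1.894520
y(0.95) ≈ 1.8945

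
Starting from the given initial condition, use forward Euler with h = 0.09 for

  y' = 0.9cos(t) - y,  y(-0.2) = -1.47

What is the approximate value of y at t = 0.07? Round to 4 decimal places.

-0.8878

Euler: y_{n+1} = y_n + h·f(t_n, y_n).
t=-0.200000, y=-1.470000: f=2.352060 → y ← -1.470000 + 0.09·2.352060 = -1.258315
t=-0.110000, y=-1.258315: f=2.152875 → y ← -1.258315 + 0.09·2.152875 = -1.064556
t=-0.020000, y=-1.064556: f=1.964376 → y ← -1.064556 + 0.09·1.964376 = -0.887762
y(0.07) ≈ -0.8878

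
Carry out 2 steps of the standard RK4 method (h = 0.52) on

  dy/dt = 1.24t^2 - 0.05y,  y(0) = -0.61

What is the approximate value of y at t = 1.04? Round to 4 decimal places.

-0.1201

RK4: k1 = f(t_n, y_n); k2 = f(t_n + h/2, y_n + (h/2)·k1); k3 = f(t_n + h/2, y_n + (h/2)·k2); k4 = f(t_n + h, y_n + h·k3); y_{n+1} = y_n + (h/6)·(k1 + 2k2 + 2k3 + k4).
t=0.000000, y=-0.610000:
  k1 = f(0.000000, -0.610000) = 0.030500
  k2 = f(0.260000, -0.602070) = 0.113928
  k3 = f(0.260000, -0.580379) = 0.112843
  k4 = f(0.520000, -0.551322) = 0.362862
  y ← -0.610000 + (0.52/6)·(k1 + 2k2 + 2k3 + k4) = -0.536602
t=0.520000, y=-0.536602:
  k1 = f(0.520000, -0.536602) = 0.362126
  k2 = f(0.780000, -0.442449) = 0.776538
  k3 = f(0.780000, -0.334702) = 0.771151
  k4 = f(1.040000, -0.135603) = 1.347964
  y ← -0.536602 + (0.52/6)·(k1 + 2k2 + 2k3 + k4) = -0.120128
y(1.04) ≈ -0.1201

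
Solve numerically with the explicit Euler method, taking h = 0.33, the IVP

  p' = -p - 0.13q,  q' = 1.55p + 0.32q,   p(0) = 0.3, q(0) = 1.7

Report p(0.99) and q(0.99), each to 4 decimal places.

-0.1002, 2.5567

Euler on (p,q): p_{n+1} = p_n + h·p', q_{n+1} = q_n + h·q'.
0.000000: (0.300000, 1.700000); f=(-0.521000, 1.009000) → (0.128070, 2.032970)
0.330000: (0.128070, 2.032970); f=(-0.392356, 0.849059) → (-0.001408, 2.313159)
0.660000: (-0.001408, 2.313159); f=(-0.299303, 0.738029) → (-0.100178, 2.556709)
(p(0.99), q(0.99)) ≈ (-0.1002, 2.5567)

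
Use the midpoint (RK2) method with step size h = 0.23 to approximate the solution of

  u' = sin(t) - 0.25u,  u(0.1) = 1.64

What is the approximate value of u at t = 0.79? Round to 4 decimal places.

1.6551

Midpoint: k1 = f(t_n, u_n); k2 = f(t_n + h/2, u_n + (h/2)·k1); u_{n+1} = u_n + h·k2.
t=0.100000, u=1.640000:
  k1 = f(0.100000, 1.640000) = -0.310167
  k2 = f(0.215000, 1.604331) = -0.187735
  u ← 1.640000 + 0.23·(-0.187735) = 1.596821
t=0.330000, u=1.596821:
  k1 = f(0.330000, 1.596821) = -0.075162
  k2 = f(0.445000, 1.588177) = 0.033414
  u ← 1.596821 + 0.23·0.033414 = 1.604506
t=0.560000, u=1.604506:
  k1 = f(0.560000, 1.604506) = 0.130060
  k2 = f(0.675000, 1.619463) = 0.220032
  u ← 1.604506 + 0.23·0.220032 = 1.655113
u(0.79) ≈ 1.6551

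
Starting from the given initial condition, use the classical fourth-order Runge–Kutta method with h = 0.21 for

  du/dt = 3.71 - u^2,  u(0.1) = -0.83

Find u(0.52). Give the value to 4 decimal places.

0.6440

RK4: k1 = f(t_n, u_n); k2 = f(t_n + h/2, u_n + (h/2)·k1); k3 = f(t_n + h/2, u_n + (h/2)·k2); k4 = f(t_n + h, u_n + h·k3); u_{n+1} = u_n + (h/6)·(k1 + 2k2 + 2k3 + k4).
t=0.100000, u=-0.830000:
  k1 = f(0.100000, -0.830000) = 3.021100
  k2 = f(0.205000, -0.512784) = 3.447052
  k3 = f(0.205000, -0.468060) = 3.490920
  k4 = f(0.310000, -0.096907) = 3.700609
  u ← -0.830000 + (0.21/6)·(k1 + 2k2 + 2k3 + k4) = -0.109082
t=0.310000, u=-0.109082:
  k1 = f(0.310000, -0.109082) = 3.698101
  k2 = f(0.415000, 0.279218) = 3.632037
  k3 = f(0.415000, 0.272282) = 3.635863
  k4 = f(0.520000, 0.654449) = 3.281696
  u ← -0.109082 + (0.21/6)·(k1 + 2k2 + 2k3 + k4) = 0.643964
u(0.52) ≈ 0.6440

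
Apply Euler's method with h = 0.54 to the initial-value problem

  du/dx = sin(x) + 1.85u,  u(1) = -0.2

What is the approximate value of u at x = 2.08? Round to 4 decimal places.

0.6489

Euler: u_{n+1} = u_n + h·f(x_n, u_n).
x=1.000000, u=-0.200000: f=0.471471 → u ← -0.200000 + 0.54·0.471471 = 0.054594
x=1.540000, u=0.054594: f=1.100525 → u ← 0.054594 + 0.54·1.100525 = 0.648878
u(2.08) ≈ 0.6489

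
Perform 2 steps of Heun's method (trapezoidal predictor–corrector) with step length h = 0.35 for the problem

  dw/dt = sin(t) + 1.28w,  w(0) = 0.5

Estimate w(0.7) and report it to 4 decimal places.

1.4912

Heun: k1 = f(t_n, w_n); k2 = f(t_n + h, w_n + h·k1); w_{n+1} = w_n + (h/2)·(k1 + k2).
t=0.000000, w=0.500000:
  k1 = f(0.000000, 0.500000) = 0.640000
  k2 = f(0.350000, 0.724000) = 1.269618
  w ← 0.500000 + (0.35/2)·(0.640000 + 1.269618) = 0.834183
t=0.350000, w=0.834183:
  k1 = f(0.350000, 0.834183) = 1.410652
  k2 = f(0.700000, 1.327911) = 2.343944
  w ← 0.834183 + (0.35/2)·(1.410652 + 2.343944) = 1.491237
w(0.7) ≈ 1.4912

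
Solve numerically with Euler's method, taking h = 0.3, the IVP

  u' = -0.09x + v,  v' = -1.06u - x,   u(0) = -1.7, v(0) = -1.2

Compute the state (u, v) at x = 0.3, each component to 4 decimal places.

-2.0600, -0.6594

Euler on (u,v): u_{n+1} = u_n + h·u', v_{n+1} = v_n + h·v'.
0.000000: (-1.700000, -1.200000); f=(-1.200000, 1.802000) → (-2.060000, -0.659400)
(u(0.3), v(0.3)) ≈ (-2.0600, -0.6594)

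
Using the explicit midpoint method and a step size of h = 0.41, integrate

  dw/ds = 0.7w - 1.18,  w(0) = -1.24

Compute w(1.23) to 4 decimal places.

-5.1693

Midpoint: k1 = f(s_n, w_n); k2 = f(s_n + h/2, w_n + (h/2)·k1); w_{n+1} = w_n + h·k2.
s=0.000000, w=-1.240000:
  k1 = f(0.000000, -1.240000) = -2.048000
  k2 = f(0.205000, -1.659840) = -2.341888
  w ← -1.240000 + 0.41·(-2.341888) = -2.200174
s=0.410000, w=-2.200174:
  k1 = f(0.410000, -2.200174) = -2.720122
  k2 = f(0.615000, -2.757799) = -3.110459
  w ← -2.200174 + 0.41·(-3.110459) = -3.475462
s=0.820000, w=-3.475462:
  k1 = f(0.820000, -3.475462) = -3.612824
  k2 = f(1.025000, -4.216091) = -4.131264
  w ← -3.475462 + 0.41·(-4.131264) = -5.169281
w(1.23) ≈ -5.1693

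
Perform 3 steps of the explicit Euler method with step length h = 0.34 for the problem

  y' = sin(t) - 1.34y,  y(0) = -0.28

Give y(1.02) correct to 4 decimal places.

Euler: y_{n+1} = y_n + h·f(t_n, y_n).
t=0.000000, y=-0.280000: f=0.375200 → y ← -0.280000 + 0.34·0.375200 = -0.152432
t=0.340000, y=-0.152432: f=0.537746 → y ← -0.152432 + 0.34·0.537746 = 0.030402
t=0.680000, y=0.030402: f=0.588055 → y ← 0.030402 + 0.34·0.588055 = 0.230340
y(1.02) ≈ 0.2303

0.2303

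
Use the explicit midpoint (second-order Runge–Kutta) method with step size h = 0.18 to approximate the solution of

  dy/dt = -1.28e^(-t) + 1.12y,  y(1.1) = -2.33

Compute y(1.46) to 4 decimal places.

-3.6390

Midpoint: k1 = f(t_n, y_n); k2 = f(t_n + h/2, y_n + (h/2)·k1); y_{n+1} = y_n + h·k2.
t=1.100000, y=-2.330000:
  k1 = f(1.100000, -2.330000) = -3.035675
  k2 = f(1.190000, -2.603211) = -3.304999
  y ← -2.330000 + 0.18·(-3.304999) = -2.924900
t=1.280000, y=-2.924900:
  k1 = f(1.280000, -2.924900) = -3.631776
  k2 = f(1.370000, -3.251760) = -3.967228
  y ← -2.924900 + 0.18·(-3.967228) = -3.639001
y(1.46) ≈ -3.6390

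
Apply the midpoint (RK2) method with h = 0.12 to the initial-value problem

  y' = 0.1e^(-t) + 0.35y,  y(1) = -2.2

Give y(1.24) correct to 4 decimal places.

-2.3845

Midpoint: k1 = f(t_n, y_n); k2 = f(t_n + h/2, y_n + (h/2)·k1); y_{n+1} = y_n + h·k2.
t=1.000000, y=-2.200000:
  k1 = f(1.000000, -2.200000) = -0.733212
  k2 = f(1.060000, -2.243993) = -0.750752
  y ← -2.200000 + 0.12·(-0.750752) = -2.290090
t=1.120000, y=-2.290090:
  k1 = f(1.120000, -2.290090) = -0.768904
  k2 = f(1.180000, -2.336224) = -0.786951
  y ← -2.290090 + 0.12·(-0.786951) = -2.384524
y(1.24) ≈ -2.3845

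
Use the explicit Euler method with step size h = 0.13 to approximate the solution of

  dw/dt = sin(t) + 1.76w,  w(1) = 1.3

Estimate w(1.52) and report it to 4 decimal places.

3.6244

Euler: w_{n+1} = w_n + h·f(t_n, w_n).
t=1.000000, w=1.300000: f=3.129471 → w ← 1.300000 + 0.13·3.129471 = 1.706831
t=1.130000, w=1.706831: f=3.908435 → w ← 1.706831 + 0.13·3.908435 = 2.214928
t=1.260000, w=2.214928: f=4.850363 → w ← 2.214928 + 0.13·4.850363 = 2.845475
t=1.390000, w=2.845475: f=5.991737 → w ← 2.845475 + 0.13·5.991737 = 3.624401
w(1.52) ≈ 3.6244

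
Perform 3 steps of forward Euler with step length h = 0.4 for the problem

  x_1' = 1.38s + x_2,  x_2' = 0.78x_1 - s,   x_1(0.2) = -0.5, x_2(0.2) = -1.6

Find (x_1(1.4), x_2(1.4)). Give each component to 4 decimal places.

-1.8397, -3.2443

Euler on (x_1,x_2): x_1_{n+1} = x_1_n + h·x_1', x_2_{n+1} = x_2_n + h·x_2'.
0.200000: (-0.500000, -1.600000); f=(-1.324000, -0.590000) → (-1.029600, -1.836000)
0.600000: (-1.029600, -1.836000); f=(-1.008000, -1.403088) → (-1.432800, -2.397235)
1.000000: (-1.432800, -2.397235); f=(-1.017235, -2.117584) → (-1.839694, -3.244269)
(x_1(1.4), x_2(1.4)) ≈ (-1.8397, -3.2443)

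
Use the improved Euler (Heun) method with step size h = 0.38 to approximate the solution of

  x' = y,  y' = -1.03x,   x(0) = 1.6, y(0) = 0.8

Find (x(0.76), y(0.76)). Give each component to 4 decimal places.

Heun on (x,y): k1 = f(t_n, state_n); k2 = f(t_n + h, state_n + h·k1); state_{n+1} = state_n + (h/2)·(k1 + k2).
0.000000: (1.600000, 0.800000)
  k1 = (0.800000, -1.648000)
  predictor → (1.904000, 0.173760)
  k2 = (0.173760, -1.961120)
  → (1.785014, 0.114267)
0.380000: (1.785014, 0.114267)
  k1 = (0.114267, -1.838565)
  predictor → (1.828436, -0.584387)
  k2 = (-0.584387, -1.883289)
  → (1.695692, -0.592885)
(x(0.76), y(0.76)) ≈ (1.6957, -0.5929)

1.6957, -0.5929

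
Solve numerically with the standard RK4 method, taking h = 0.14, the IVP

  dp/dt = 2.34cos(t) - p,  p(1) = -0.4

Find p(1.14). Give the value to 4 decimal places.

RK4: k1 = f(t_n, p_n); k2 = f(t_n + h/2, p_n + (h/2)·k1); k3 = f(t_n + h/2, p_n + (h/2)·k2); k4 = f(t_n + h, p_n + h·k3); p_{n+1} = p_n + (h/6)·(k1 + 2k2 + 2k3 + k4).
t=1.000000, p=-0.400000:
  k1 = f(1.000000, -0.400000) = 1.664307
  k2 = f(1.070000, -0.283498) = 1.406989
  k3 = f(1.070000, -0.301511) = 1.425001
  k4 = f(1.140000, -0.200500) = 1.177671
  p ← -0.400000 + (0.14/6)·(k1 + 2k2 + 2k3 + k4) = -0.201528
p(1.14) ≈ -0.2015

-0.2015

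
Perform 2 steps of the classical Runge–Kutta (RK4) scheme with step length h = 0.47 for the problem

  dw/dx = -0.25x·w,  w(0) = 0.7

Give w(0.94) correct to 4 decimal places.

0.6268

RK4: k1 = f(x_n, w_n); k2 = f(x_n + h/2, w_n + (h/2)·k1); k3 = f(x_n + h/2, w_n + (h/2)·k2); k4 = f(x_n + h, w_n + h·k3); w_{n+1} = w_n + (h/6)·(k1 + 2k2 + 2k3 + k4).
x=0.000000, w=0.700000:
  k1 = f(0.000000, 0.700000) = 0.000000
  k2 = f(0.235000, 0.700000) = -0.041125
  k3 = f(0.235000, 0.690336) = -0.040557
  k4 = f(0.470000, 0.680938) = -0.080010
  w ← 0.700000 + (0.47/6)·(k1 + 2k2 + 2k3 + k4) = 0.680936
x=0.470000, w=0.680936:
  k1 = f(0.470000, 0.680936) = -0.080010
  k2 = f(0.705000, 0.662133) = -0.116701
  k3 = f(0.705000, 0.653511) = -0.115181
  k4 = f(0.940000, 0.626800) = -0.147298
  w ← 0.680936 + (0.47/6)·(k1 + 2k2 + 2k3 + k4) = 0.626802
w(0.94) ≈ 0.6268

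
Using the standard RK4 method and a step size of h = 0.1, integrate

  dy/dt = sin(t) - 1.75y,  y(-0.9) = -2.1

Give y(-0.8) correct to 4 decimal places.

RK4: k1 = f(t_n, y_n); k2 = f(t_n + h/2, y_n + (h/2)·k1); k3 = f(t_n + h/2, y_n + (h/2)·k2); k4 = f(t_n + h, y_n + h·k3); y_{n+1} = y_n + (h/6)·(k1 + 2k2 + 2k3 + k4).
t=-0.900000, y=-2.100000:
  k1 = f(-0.900000, -2.100000) = 2.891673
  k2 = f(-0.850000, -1.955416) = 2.670698
  k3 = f(-0.850000, -1.966465) = 2.690034
  k4 = f(-0.800000, -1.830997) = 2.486888
  y ← -2.100000 + (0.1/6)·(k1 + 2k2 + 2k3 + k4) = -1.831666
y(-0.8) ≈ -1.8317

-1.8317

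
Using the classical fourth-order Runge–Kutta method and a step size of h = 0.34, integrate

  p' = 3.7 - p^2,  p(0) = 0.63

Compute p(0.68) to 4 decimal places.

RK4: k1 = f(s_n, p_n); k2 = f(s_n + h/2, p_n + (h/2)·k1); k3 = f(s_n + h/2, p_n + (h/2)·k2); k4 = f(s_n + h, p_n + h·k3); p_{n+1} = p_n + (h/6)·(k1 + 2k2 + 2k3 + k4).
s=0.000000, p=0.630000:
  k1 = f(0.000000, 0.630000) = 3.303100
  k2 = f(0.170000, 1.191527) = 2.280263
  k3 = f(0.170000, 1.017645) = 2.664399
  k4 = f(0.340000, 1.535896) = 1.341024
  p ← 0.630000 + (0.34/6)·(k1 + 2k2 + 2k3 + k4) = 1.453562
s=0.340000, p=1.453562:
  k1 = f(0.340000, 1.453562) = 1.587157
  k2 = f(0.510000, 1.723379) = 0.729965
  k3 = f(0.510000, 1.577656) = 1.211001
  k4 = f(0.680000, 1.865302) = 0.220647
  p ← 1.453562 + (0.34/6)·(k1 + 2k2 + 2k3 + k4) = 1.775981
p(0.68) ≈ 1.7760

1.7760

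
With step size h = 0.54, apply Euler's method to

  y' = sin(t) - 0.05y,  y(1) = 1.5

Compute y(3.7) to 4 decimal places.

Euler: y_{n+1} = y_n + h·f(t_n, y_n).
t=1.000000, y=1.500000: f=0.766471 → y ← 1.500000 + 0.54·0.766471 = 1.913894
t=1.540000, y=1.913894: f=0.903831 → y ← 1.913894 + 0.54·0.903831 = 2.401963
t=2.080000, y=2.401963: f=0.753035 → y ← 2.401963 + 0.54·0.753035 = 2.808602
t=2.620000, y=2.808602: f=0.357832 → y ← 2.808602 + 0.54·0.357832 = 3.001831
t=3.160000, y=3.001831: f=-0.168498 → y ← 3.001831 + 0.54·(-0.168498) = 2.910842
y(3.7) ≈ 2.9108

2.9108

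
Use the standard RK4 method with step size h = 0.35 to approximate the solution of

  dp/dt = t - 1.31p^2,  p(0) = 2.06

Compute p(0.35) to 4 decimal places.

RK4: k1 = f(t_n, p_n); k2 = f(t_n + h/2, p_n + (h/2)·k1); k3 = f(t_n + h/2, p_n + (h/2)·k2); k4 = f(t_n + h, p_n + h·k3); p_{n+1} = p_n + (h/6)·(k1 + 2k2 + 2k3 + k4).
t=0.000000, p=2.060000:
  k1 = f(0.000000, 2.060000) = -5.559116
  k2 = f(0.175000, 1.087155) = -1.373296
  k3 = f(0.175000, 1.819673) = -4.162686
  k4 = f(0.350000, 0.603060) = -0.126423
  p ← 2.060000 + (0.35/6)·(k1 + 2k2 + 2k3 + k4) = 1.082479
p(0.35) ≈ 1.0825

1.0825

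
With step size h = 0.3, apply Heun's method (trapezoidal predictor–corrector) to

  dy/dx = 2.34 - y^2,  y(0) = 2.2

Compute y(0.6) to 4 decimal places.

Heun: k1 = f(x_n, y_n); k2 = f(x_n + h, y_n + h·k1); y_{n+1} = y_n + (h/2)·(k1 + k2).
x=0.000000, y=2.200000:
  k1 = f(0.000000, 2.200000) = -2.500000
  k2 = f(0.300000, 1.450000) = 0.237500
  y ← 2.200000 + (0.3/2)·(-2.500000 + 0.237500) = 1.860625
x=0.300000, y=1.860625:
  k1 = f(0.300000, 1.860625) = -1.121925
  k2 = f(0.600000, 1.524047) = 0.017280
  y ← 1.860625 + (0.3/2)·(-1.121925 + 0.017280) = 1.694928
y(0.6) ≈ 1.6949

1.6949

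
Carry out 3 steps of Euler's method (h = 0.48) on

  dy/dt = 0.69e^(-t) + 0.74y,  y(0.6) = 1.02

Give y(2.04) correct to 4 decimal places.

3.0945

Euler: y_{n+1} = y_n + h·f(t_n, y_n).
t=0.600000, y=1.020000: f=1.133480 → y ← 1.020000 + 0.48·1.133480 = 1.564070
t=1.080000, y=1.564070: f=1.391733 → y ← 1.564070 + 0.48·1.391733 = 2.232102
t=1.560000, y=2.232102: f=1.796750 → y ← 2.232102 + 0.48·1.796750 = 3.094542
y(2.04) ≈ 3.0945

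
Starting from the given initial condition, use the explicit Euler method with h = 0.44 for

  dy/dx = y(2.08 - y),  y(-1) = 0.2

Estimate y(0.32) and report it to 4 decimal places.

Euler: y_{n+1} = y_n + h·f(x_n, y_n).
x=-1.000000, y=0.200000: f=0.376000 → y ← 0.200000 + 0.44·0.376000 = 0.365440
x=-0.560000, y=0.365440: f=0.626569 → y ← 0.365440 + 0.44·0.626569 = 0.641130
x=-0.120000, y=0.641130: f=0.922503 → y ← 0.641130 + 0.44·0.922503 = 1.047032
y(0.32) ≈ 1.0470

1.0470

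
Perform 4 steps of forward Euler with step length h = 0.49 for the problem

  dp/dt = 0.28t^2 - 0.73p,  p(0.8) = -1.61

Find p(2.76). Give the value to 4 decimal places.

Euler: p_{n+1} = p_n + h·f(t_n, p_n).
t=0.800000, p=-1.610000: f=1.354500 → p ← -1.610000 + 0.49·1.354500 = -0.946295
t=1.290000, p=-0.946295: f=1.156743 → p ← -0.946295 + 0.49·1.156743 = -0.379491
t=1.780000, p=-0.379491: f=1.164180 → p ← -0.379491 + 0.49·1.164180 = 0.190958
t=2.270000, p=0.190958: f=1.303413 → p ← 0.190958 + 0.49·1.303413 = 0.829630
p(2.76) ≈ 0.8296

0.8296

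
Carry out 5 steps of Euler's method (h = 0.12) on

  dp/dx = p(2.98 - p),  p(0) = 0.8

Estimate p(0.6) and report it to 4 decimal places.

Euler: p_{n+1} = p_n + h·f(x_n, p_n).
x=0.000000, p=0.800000: f=1.744000 → p ← 0.800000 + 0.12·1.744000 = 1.009280
x=0.120000, p=1.009280: f=1.989008 → p ← 1.009280 + 0.12·1.989008 = 1.247961
x=0.240000, p=1.247961: f=2.161517 → p ← 1.247961 + 0.12·2.161517 = 1.507343
x=0.360000, p=1.507343: f=2.219799 → p ← 1.507343 + 0.12·2.219799 = 1.773719
x=0.480000, p=1.773719: f=2.139604 → p ← 1.773719 + 0.12·2.139604 = 2.030471
p(0.6) ≈ 2.0305

2.0305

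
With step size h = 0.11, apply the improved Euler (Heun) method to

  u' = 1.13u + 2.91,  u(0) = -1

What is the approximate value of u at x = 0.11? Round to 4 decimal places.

-0.7920

Heun: k1 = f(x_n, u_n); k2 = f(x_n + h, u_n + h·k1); u_{n+1} = u_n + (h/2)·(k1 + k2).
x=0.000000, u=-1.000000:
  k1 = f(0.000000, -1.000000) = 1.780000
  k2 = f(0.110000, -0.804200) = 2.001254
  u ← -1.000000 + (0.11/2)·(1.780000 + 2.001254) = -0.792031
u(0.11) ≈ -0.7920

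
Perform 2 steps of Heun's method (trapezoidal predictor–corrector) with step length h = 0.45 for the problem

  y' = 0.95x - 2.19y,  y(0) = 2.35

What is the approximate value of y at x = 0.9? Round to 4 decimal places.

0.8296

Heun: k1 = f(x_n, y_n); k2 = f(x_n + h, y_n + h·k1); y_{n+1} = y_n + (h/2)·(k1 + k2).
x=0.000000, y=2.350000:
  k1 = f(0.000000, 2.350000) = -5.146500
  k2 = f(0.450000, 0.034075) = 0.352876
  y ← 2.350000 + (0.45/2)·(-5.146500 + 0.352876) = 1.271435
x=0.450000, y=1.271435:
  k1 = f(0.450000, 1.271435) = -2.356942
  k2 = f(0.900000, 0.210811) = 0.393324
  y ← 1.271435 + (0.45/2)·(-2.356942 + 0.393324) = 0.829621
y(0.9) ≈ 0.8296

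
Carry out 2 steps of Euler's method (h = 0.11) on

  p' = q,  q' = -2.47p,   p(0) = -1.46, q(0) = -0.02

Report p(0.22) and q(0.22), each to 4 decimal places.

-1.4208, 0.7740

Euler on (p,q): p_{n+1} = p_n + h·p', q_{n+1} = q_n + h·q'.
0.000000: (-1.460000, -0.020000); f=(-0.020000, 3.606200) → (-1.462200, 0.376682)
0.110000: (-1.462200, 0.376682); f=(0.376682, 3.611634) → (-1.420765, 0.773962)
(p(0.22), q(0.22)) ≈ (-1.4208, 0.7740)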